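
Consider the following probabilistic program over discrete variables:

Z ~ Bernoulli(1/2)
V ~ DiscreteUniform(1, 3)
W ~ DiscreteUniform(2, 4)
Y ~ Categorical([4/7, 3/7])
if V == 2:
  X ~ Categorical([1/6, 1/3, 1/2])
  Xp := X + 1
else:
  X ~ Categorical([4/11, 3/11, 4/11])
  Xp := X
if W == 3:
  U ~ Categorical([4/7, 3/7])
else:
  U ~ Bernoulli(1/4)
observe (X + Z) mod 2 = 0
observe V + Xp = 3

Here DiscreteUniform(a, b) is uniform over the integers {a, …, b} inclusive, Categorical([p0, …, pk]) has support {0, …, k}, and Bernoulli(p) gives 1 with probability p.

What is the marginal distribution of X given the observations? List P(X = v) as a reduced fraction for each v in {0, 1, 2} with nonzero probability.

Enumerate traces; 36 have nonzero weight after conditioning:
  (Z=0, V=1, W=2, Y=0, X=2, U=0) weight 2/231
  (Z=0, V=1, W=2, Y=0, X=2, U=1) weight 2/693
  (Z=0, V=1, W=2, Y=1, X=2, U=0) weight 1/154
  (Z=0, V=1, W=2, Y=1, X=2, U=1) weight 1/462
  (Z=0, V=1, W=3, Y=0, X=2, U=0) weight 32/4851
  (Z=0, V=1, W=3, Y=0, X=2, U=1) weight 8/1617
  (Z=0, V=1, W=3, Y=1, X=2, U=0) weight 8/1617
  (Z=0, V=1, W=3, Y=1, X=2, U=1) weight 2/539
  (Z=0, V=2, W=2, Y=0, X=0, U=0) weight 1/252
  … 27 more
Group by X:
  weight(X=0) = 35/396
  weight(X=2) = 2/33
Total weight = 35/396 + 2/33 = 59/396
P(X=0 | obs) = 35/396 / 59/396 = 35/59
P(X=2 | obs) = 2/33 / 59/396 = 24/59

P(X=0) = 35/59, P(X=2) = 24/59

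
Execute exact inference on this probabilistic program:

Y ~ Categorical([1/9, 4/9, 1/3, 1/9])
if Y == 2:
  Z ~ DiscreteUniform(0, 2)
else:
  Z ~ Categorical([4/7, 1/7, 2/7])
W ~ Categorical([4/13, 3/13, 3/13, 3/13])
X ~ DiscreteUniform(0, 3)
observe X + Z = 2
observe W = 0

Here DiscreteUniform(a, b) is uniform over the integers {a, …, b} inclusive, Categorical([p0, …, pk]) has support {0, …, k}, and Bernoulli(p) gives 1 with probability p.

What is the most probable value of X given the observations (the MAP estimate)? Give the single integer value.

Enumerate traces; 12 have nonzero weight after conditioning:
  (Y=0, Z=0, W=0, X=2) weight 4/819
  (Y=0, Z=1, W=0, X=1) weight 1/819
  (Y=0, Z=2, W=0, X=0) weight 2/819
  (Y=1, Z=0, W=0, X=2) weight 16/819
  (Y=1, Z=1, W=0, X=1) weight 4/819
  (Y=1, Z=2, W=0, X=0) weight 8/819
  (Y=2, Z=0, W=0, X=2) weight 1/117
  (Y=2, Z=1, W=0, X=1) weight 1/117
  … 4 more
Group by X:
  weight(X=0) = 19/819
  weight(X=1) = 1/63
  weight(X=2) = 31/819
Total weight = 19/819 + 1/63 + 31/819 = 1/13
P(X=0 | obs) = 19/819 / 1/13 = 19/63
P(X=1 | obs) = 1/63 / 1/13 = 13/63
P(X=2 | obs) = 31/819 / 1/13 = 31/63
argmax = 2

argmax_v P(X = v | obs) = 2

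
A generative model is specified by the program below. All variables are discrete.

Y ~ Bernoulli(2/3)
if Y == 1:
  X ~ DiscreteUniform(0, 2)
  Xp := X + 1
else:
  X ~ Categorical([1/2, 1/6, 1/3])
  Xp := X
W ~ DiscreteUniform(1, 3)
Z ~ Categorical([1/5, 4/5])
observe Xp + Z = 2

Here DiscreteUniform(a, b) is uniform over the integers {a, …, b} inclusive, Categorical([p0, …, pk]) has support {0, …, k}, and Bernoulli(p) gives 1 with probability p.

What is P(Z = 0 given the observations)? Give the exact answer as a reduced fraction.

P(Z = 0 | obs) = 3/13

Enumerate traces; 12 have nonzero weight after conditioning:
  (Y=0, X=1, W=1, Z=1) weight 2/135
  (Y=0, X=1, W=2, Z=1) weight 2/135
  (Y=0, X=1, W=3, Z=1) weight 2/135
  (Y=0, X=2, W=1, Z=0) weight 1/135
  (Y=0, X=2, W=2, Z=0) weight 1/135
  (Y=0, X=2, W=3, Z=0) weight 1/135
  (Y=1, X=0, W=1, Z=1) weight 8/135
  (Y=1, X=0, W=2, Z=1) weight 8/135
  … 4 more
Group by Z:
  weight(Z=0) = 1/15
  weight(Z=1) = 2/9
Total weight = 1/15 + 2/9 = 13/45
P(Z=0 | obs) = 1/15 / 13/45 = 3/13
P(Z=1 | obs) = 2/9 / 13/45 = 10/13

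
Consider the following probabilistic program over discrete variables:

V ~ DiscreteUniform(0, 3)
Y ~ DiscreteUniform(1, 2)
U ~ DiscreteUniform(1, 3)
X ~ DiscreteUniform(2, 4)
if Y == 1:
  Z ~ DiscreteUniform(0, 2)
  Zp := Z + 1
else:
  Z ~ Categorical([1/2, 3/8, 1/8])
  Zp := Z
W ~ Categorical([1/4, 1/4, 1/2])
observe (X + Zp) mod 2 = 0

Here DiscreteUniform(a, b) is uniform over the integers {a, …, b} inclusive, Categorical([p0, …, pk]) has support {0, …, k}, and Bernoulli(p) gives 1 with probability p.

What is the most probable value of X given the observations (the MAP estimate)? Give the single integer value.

Enumerate traces; 324 have nonzero weight after conditioning:
  (V=0, Y=1, U=1, X=2, Z=1, W=0) weight 1/864
  (V=0, Y=1, U=1, X=2, Z=1, W=1) weight 1/864
  (V=0, Y=1, U=1, X=2, Z=1, W=2) weight 1/432
  (V=0, Y=1, U=1, X=3, Z=0, W=0) weight 1/864
  (V=0, Y=1, U=1, X=3, Z=0, W=1) weight 1/864
  (V=0, Y=1, U=1, X=3, Z=0, W=2) weight 1/432
  (V=0, Y=1, U=1, X=3, Z=2, W=0) weight 1/864
  (V=0, Y=1, U=1, X=3, Z=2, W=1) weight 1/864
  (V=0, Y=1, U=1, X=4, Z=1, W=0) weight 1/864
  … 315 more
Group by X:
  weight(X=2) = 23/144
  weight(X=3) = 25/144
  weight(X=4) = 23/144
Total weight = 23/144 + 25/144 + 23/144 = 71/144
P(X=2 | obs) = 23/144 / 71/144 = 23/71
P(X=3 | obs) = 25/144 / 71/144 = 25/71
P(X=4 | obs) = 23/144 / 71/144 = 23/71
argmax = 3

argmax_v P(X = v | obs) = 3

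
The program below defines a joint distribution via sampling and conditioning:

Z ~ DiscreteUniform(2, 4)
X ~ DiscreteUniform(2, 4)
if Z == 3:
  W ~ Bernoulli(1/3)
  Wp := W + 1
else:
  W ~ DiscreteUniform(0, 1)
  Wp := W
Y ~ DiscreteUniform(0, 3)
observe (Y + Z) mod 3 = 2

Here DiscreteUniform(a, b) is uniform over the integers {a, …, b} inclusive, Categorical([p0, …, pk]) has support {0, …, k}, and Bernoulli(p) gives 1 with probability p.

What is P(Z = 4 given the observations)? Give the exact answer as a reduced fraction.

Enumerate traces; 24 have nonzero weight after conditioning:
  (Z=2, X=2, W=0, Y=0) weight 1/72
  (Z=2, X=2, W=0, Y=3) weight 1/72
  (Z=2, X=2, W=1, Y=0) weight 1/72
  (Z=2, X=2, W=1, Y=3) weight 1/72
  (Z=2, X=3, W=0, Y=0) weight 1/72
  (Z=2, X=3, W=0, Y=3) weight 1/72
  (Z=2, X=3, W=1, Y=0) weight 1/72
  (Z=2, X=3, W=1, Y=3) weight 1/72
  (Z=3, X=2, W=0, Y=2) weight 1/54
  (Z=4, X=2, W=0, Y=1) weight 1/72
  … 14 more
Group by Z:
  weight(Z=2) = 1/6
  weight(Z=3) = 1/12
  weight(Z=4) = 1/12
Total weight = 1/6 + 1/12 + 1/12 = 1/3
P(Z=2 | obs) = 1/6 / 1/3 = 1/2
P(Z=3 | obs) = 1/12 / 1/3 = 1/4
P(Z=4 | obs) = 1/12 / 1/3 = 1/4

P(Z = 4 | obs) = 1/4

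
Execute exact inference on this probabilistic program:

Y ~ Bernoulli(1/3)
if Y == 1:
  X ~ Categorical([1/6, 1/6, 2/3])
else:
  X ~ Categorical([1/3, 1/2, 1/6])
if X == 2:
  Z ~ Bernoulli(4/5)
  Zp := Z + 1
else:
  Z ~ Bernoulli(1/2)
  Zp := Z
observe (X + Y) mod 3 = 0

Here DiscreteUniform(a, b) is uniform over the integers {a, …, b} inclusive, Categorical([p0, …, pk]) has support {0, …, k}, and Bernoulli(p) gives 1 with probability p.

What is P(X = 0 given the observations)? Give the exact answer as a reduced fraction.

P(X = 0 | obs) = 1/2

Enumerate traces; 4 have nonzero weight after conditioning:
  (Y=0, X=0, Z=0) weight 1/9
  (Y=0, X=0, Z=1) weight 1/9
  (Y=1, X=2, Z=0) weight 2/45
  (Y=1, X=2, Z=1) weight 8/45
Group by X:
  weight(X=0) = 2/9
  weight(X=2) = 2/9
Total weight = 2/9 + 2/9 = 4/9
P(X=0 | obs) = 2/9 / 4/9 = 1/2
P(X=2 | obs) = 2/9 / 4/9 = 1/2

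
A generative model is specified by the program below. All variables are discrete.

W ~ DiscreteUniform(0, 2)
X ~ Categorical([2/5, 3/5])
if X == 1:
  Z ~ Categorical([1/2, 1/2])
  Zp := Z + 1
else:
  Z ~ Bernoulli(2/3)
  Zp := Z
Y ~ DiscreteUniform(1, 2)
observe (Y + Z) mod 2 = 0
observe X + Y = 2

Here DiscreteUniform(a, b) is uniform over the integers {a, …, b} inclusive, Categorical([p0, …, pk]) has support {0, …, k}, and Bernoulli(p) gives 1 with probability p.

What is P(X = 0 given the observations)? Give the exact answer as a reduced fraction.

Enumerate traces; 6 have nonzero weight after conditioning:
  (W=0, X=0, Z=0, Y=2) weight 1/45
  (W=0, X=1, Z=1, Y=1) weight 1/20
  (W=1, X=0, Z=0, Y=2) weight 1/45
  (W=1, X=1, Z=1, Y=1) weight 1/20
  (W=2, X=0, Z=0, Y=2) weight 1/45
  (W=2, X=1, Z=1, Y=1) weight 1/20
Group by X:
  weight(X=0) = 1/15
  weight(X=1) = 3/20
Total weight = 1/15 + 3/20 = 13/60
P(X=0 | obs) = 1/15 / 13/60 = 4/13
P(X=1 | obs) = 3/20 / 13/60 = 9/13

P(X = 0 | obs) = 4/13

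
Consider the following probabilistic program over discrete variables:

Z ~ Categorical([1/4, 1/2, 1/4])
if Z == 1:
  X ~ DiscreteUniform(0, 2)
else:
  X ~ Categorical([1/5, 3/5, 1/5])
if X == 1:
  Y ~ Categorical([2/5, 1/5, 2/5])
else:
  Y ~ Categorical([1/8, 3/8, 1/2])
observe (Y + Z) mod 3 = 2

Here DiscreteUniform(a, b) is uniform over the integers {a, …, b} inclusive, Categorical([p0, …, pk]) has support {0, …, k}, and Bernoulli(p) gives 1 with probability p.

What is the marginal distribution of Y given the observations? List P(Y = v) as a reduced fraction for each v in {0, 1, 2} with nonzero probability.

Enumerate traces; 9 have nonzero weight after conditioning:
  (Z=0, X=0, Y=2) weight 1/40
  (Z=0, X=1, Y=2) weight 3/50
  (Z=0, X=2, Y=2) weight 1/40
  (Z=1, X=0, Y=1) weight 1/16
  (Z=1, X=1, Y=1) weight 1/30
  (Z=1, X=2, Y=1) weight 1/16
  (Z=2, X=0, Y=0) weight 1/160
  (Z=2, X=1, Y=0) weight 3/50
  … 1 more
Group by Y:
  weight(Y=0) = 29/400
  weight(Y=1) = 19/120
  weight(Y=2) = 11/100
Total weight = 29/400 + 19/120 + 11/100 = 409/1200
P(Y=0 | obs) = 29/400 / 409/1200 = 87/409
P(Y=1 | obs) = 19/120 / 409/1200 = 190/409
P(Y=2 | obs) = 11/100 / 409/1200 = 132/409

P(Y=0) = 87/409, P(Y=1) = 190/409, P(Y=2) = 132/409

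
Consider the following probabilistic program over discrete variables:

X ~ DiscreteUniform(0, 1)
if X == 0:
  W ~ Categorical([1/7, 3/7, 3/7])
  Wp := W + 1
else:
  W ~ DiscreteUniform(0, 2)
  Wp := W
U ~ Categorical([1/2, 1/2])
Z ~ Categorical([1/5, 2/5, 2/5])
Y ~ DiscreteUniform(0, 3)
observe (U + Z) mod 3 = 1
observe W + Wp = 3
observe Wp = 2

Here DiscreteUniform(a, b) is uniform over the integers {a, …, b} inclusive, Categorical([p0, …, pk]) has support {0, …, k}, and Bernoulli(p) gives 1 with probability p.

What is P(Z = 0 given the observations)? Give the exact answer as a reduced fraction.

P(Z = 0 | obs) = 1/3

Enumerate traces; 8 have nonzero weight after conditioning:
  (X=0, W=1, U=0, Z=1, Y=0) weight 3/280
  (X=0, W=1, U=0, Z=1, Y=1) weight 3/280
  (X=0, W=1, U=0, Z=1, Y=2) weight 3/280
  (X=0, W=1, U=0, Z=1, Y=3) weight 3/280
  (X=0, W=1, U=1, Z=0, Y=0) weight 3/560
  (X=0, W=1, U=1, Z=0, Y=1) weight 3/560
  (X=0, W=1, U=1, Z=0, Y=2) weight 3/560
  (X=0, W=1, U=1, Z=0, Y=3) weight 3/560
Group by Z:
  weight(Z=0) = 3/140
  weight(Z=1) = 3/70
Total weight = 3/140 + 3/70 = 9/140
P(Z=0 | obs) = 3/140 / 9/140 = 1/3
P(Z=1 | obs) = 3/70 / 9/140 = 2/3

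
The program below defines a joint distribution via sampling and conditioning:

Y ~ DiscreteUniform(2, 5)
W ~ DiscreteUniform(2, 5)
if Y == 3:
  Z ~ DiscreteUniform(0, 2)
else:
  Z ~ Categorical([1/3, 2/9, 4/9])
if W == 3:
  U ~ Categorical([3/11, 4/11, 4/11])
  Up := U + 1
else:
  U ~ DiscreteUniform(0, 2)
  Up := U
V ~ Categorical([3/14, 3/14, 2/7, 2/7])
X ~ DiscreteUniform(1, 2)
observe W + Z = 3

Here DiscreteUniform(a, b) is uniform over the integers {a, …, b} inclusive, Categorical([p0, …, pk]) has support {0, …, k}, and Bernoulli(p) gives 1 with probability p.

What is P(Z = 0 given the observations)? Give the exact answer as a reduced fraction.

Enumerate traces; 192 have nonzero weight after conditioning:
  (Y=2, W=2, Z=1, U=0, V=0, X=1) weight 1/2016
  (Y=2, W=2, Z=1, U=0, V=0, X=2) weight 1/2016
  (Y=2, W=2, Z=1, U=0, V=1, X=1) weight 1/2016
  (Y=2, W=2, Z=1, U=0, V=1, X=2) weight 1/2016
  (Y=2, W=2, Z=1, U=0, V=2, X=1) weight 1/1512
  (Y=2, W=2, Z=1, U=0, V=2, X=2) weight 1/1512
  (Y=2, W=2, Z=1, U=0, V=3, X=1) weight 1/1512
  (Y=2, W=2, Z=1, U=0, V=3, X=2) weight 1/1512
  (Y=2, W=3, Z=0, U=0, V=0, X=1) weight 3/4928
  … 183 more
Group by Z:
  weight(Z=0) = 1/12
  weight(Z=1) = 1/16
Total weight = 1/12 + 1/16 = 7/48
P(Z=0 | obs) = 1/12 / 7/48 = 4/7
P(Z=1 | obs) = 1/16 / 7/48 = 3/7

P(Z = 0 | obs) = 4/7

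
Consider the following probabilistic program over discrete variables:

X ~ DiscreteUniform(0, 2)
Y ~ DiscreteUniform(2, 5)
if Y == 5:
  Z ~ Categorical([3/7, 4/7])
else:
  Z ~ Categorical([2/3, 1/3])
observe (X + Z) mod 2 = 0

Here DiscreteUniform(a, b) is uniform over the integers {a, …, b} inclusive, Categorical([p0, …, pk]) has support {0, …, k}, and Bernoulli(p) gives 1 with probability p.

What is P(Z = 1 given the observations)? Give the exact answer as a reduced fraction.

Enumerate traces; 12 have nonzero weight after conditioning:
  (X=0, Y=2, Z=0) weight 1/18
  (X=0, Y=3, Z=0) weight 1/18
  (X=0, Y=4, Z=0) weight 1/18
  (X=0, Y=5, Z=0) weight 1/28
  (X=1, Y=2, Z=1) weight 1/36
  (X=1, Y=3, Z=1) weight 1/36
  (X=1, Y=4, Z=1) weight 1/36
  (X=1, Y=5, Z=1) weight 1/21
  … 4 more
Group by Z:
  weight(Z=0) = 17/42
  weight(Z=1) = 11/84
Total weight = 17/42 + 11/84 = 15/28
P(Z=0 | obs) = 17/42 / 15/28 = 34/45
P(Z=1 | obs) = 11/84 / 15/28 = 11/45

P(Z = 1 | obs) = 11/45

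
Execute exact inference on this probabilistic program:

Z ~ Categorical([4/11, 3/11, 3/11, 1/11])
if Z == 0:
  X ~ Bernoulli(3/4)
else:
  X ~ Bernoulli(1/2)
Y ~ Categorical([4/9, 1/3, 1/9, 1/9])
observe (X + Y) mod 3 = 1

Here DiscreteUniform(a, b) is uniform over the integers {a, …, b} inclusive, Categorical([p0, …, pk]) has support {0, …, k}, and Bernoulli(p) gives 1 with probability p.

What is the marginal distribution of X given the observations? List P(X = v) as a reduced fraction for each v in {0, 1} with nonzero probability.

Enumerate traces; 12 have nonzero weight after conditioning:
  (Z=0, X=0, Y=1) weight 1/33
  (Z=0, X=1, Y=0) weight 4/33
  (Z=0, X=1, Y=3) weight 1/33
  (Z=1, X=0, Y=1) weight 1/22
  (Z=1, X=1, Y=0) weight 2/33
  (Z=1, X=1, Y=3) weight 1/66
  (Z=2, X=0, Y=1) weight 1/22
  (Z=2, X=1, Y=0) weight 2/33
  … 4 more
Group by X:
  weight(X=0) = 3/22
  weight(X=1) = 65/198
Total weight = 3/22 + 65/198 = 46/99
P(X=0 | obs) = 3/22 / 46/99 = 27/92
P(X=1 | obs) = 65/198 / 46/99 = 65/92

P(X=0) = 27/92, P(X=1) = 65/92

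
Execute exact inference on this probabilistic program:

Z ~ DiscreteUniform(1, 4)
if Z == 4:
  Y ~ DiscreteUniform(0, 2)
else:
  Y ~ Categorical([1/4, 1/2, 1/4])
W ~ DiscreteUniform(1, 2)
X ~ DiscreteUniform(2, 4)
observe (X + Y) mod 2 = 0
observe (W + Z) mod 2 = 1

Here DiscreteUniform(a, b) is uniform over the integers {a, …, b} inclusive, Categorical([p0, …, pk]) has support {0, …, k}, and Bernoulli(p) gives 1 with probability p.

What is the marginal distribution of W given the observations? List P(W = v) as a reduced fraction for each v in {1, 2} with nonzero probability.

Enumerate traces; 20 have nonzero weight after conditioning:
  (Z=1, Y=0, W=2, X=2) weight 1/96
  (Z=1, Y=0, W=2, X=4) weight 1/96
  (Z=1, Y=1, W=2, X=3) weight 1/48
  (Z=1, Y=2, W=2, X=2) weight 1/96
  (Z=1, Y=2, W=2, X=4) weight 1/96
  (Z=2, Y=0, W=1, X=2) weight 1/96
  (Z=2, Y=0, W=1, X=4) weight 1/96
  (Z=2, Y=1, W=1, X=3) weight 1/48
  … 12 more
Group by W:
  weight(W=1) = 19/144
  weight(W=2) = 1/8
Total weight = 19/144 + 1/8 = 37/144
P(W=1 | obs) = 19/144 / 37/144 = 19/37
P(W=2 | obs) = 1/8 / 37/144 = 18/37

P(W=1) = 19/37, P(W=2) = 18/37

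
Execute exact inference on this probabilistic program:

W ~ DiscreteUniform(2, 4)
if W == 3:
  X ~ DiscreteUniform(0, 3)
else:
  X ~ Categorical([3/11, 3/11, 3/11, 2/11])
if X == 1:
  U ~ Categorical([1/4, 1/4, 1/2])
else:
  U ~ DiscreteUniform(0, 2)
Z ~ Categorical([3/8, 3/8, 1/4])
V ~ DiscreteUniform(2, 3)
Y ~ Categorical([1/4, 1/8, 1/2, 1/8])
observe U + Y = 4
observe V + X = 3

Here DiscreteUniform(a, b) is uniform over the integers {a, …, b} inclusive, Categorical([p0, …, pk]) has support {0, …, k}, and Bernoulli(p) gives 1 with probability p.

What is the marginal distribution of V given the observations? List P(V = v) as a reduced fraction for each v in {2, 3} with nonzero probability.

P(V=2) = 27/47, P(V=3) = 20/47

Enumerate traces; 36 have nonzero weight after conditioning:
  (W=2, X=0, U=1, Z=0, V=3, Y=3) weight 1/1408
  (W=2, X=0, U=1, Z=1, V=3, Y=3) weight 1/1408
  (W=2, X=0, U=1, Z=2, V=3, Y=3) weight 1/2112
  (W=2, X=0, U=2, Z=0, V=3, Y=2) weight 1/352
  (W=2, X=0, U=2, Z=1, V=3, Y=2) weight 1/352
  (W=2, X=0, U=2, Z=2, V=3, Y=2) weight 1/528
  (W=2, X=1, U=1, Z=0, V=2, Y=3) weight 3/5632
  (W=2, X=1, U=1, Z=1, V=2, Y=3) weight 3/5632
  … 28 more
Group by V:
  weight(V=2) = 105/2816
  weight(V=3) = 175/6336
Total weight = 105/2816 + 175/6336 = 1645/25344
P(V=2 | obs) = 105/2816 / 1645/25344 = 27/47
P(V=3 | obs) = 175/6336 / 1645/25344 = 20/47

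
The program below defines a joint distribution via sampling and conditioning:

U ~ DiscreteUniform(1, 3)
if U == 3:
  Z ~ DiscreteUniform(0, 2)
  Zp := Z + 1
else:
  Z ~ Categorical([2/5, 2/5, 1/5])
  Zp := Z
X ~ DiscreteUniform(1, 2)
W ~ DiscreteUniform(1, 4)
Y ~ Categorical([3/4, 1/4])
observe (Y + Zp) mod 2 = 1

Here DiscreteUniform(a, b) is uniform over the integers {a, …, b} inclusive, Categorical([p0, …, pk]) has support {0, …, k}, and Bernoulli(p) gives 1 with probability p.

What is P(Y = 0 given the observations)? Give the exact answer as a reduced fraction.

P(Y = 0 | obs) = 66/89

Enumerate traces; 72 have nonzero weight after conditioning:
  (U=1, Z=0, X=1, W=1, Y=1) weight 1/240
  (U=1, Z=0, X=1, W=2, Y=1) weight 1/240
  (U=1, Z=0, X=1, W=3, Y=1) weight 1/240
  (U=1, Z=0, X=1, W=4, Y=1) weight 1/240
  (U=1, Z=0, X=2, W=1, Y=1) weight 1/240
  (U=1, Z=0, X=2, W=2, Y=1) weight 1/240
  (U=1, Z=0, X=2, W=3, Y=1) weight 1/240
  (U=1, Z=0, X=2, W=4, Y=1) weight 1/240
  (U=1, Z=1, X=1, W=1, Y=0) weight 1/80
  … 63 more
Group by Y:
  weight(Y=0) = 11/30
  weight(Y=1) = 23/180
Total weight = 11/30 + 23/180 = 89/180
P(Y=0 | obs) = 11/30 / 89/180 = 66/89
P(Y=1 | obs) = 23/180 / 89/180 = 23/89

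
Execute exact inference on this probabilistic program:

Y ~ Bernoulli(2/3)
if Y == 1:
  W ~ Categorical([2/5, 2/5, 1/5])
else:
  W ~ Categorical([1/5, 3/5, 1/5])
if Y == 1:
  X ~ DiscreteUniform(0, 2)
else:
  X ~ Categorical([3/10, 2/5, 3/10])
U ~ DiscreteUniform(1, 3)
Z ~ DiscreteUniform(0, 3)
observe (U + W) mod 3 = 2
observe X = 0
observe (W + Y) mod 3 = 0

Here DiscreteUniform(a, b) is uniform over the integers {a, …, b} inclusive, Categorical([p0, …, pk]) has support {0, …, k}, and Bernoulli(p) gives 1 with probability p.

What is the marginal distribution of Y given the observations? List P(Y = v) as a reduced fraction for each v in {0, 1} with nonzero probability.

Enumerate traces; 8 have nonzero weight after conditioning:
  (Y=0, W=0, X=0, U=2, Z=0) weight 1/600
  (Y=0, W=0, X=0, U=2, Z=1) weight 1/600
  (Y=0, W=0, X=0, U=2, Z=2) weight 1/600
  (Y=0, W=0, X=0, U=2, Z=3) weight 1/600
  (Y=1, W=2, X=0, U=3, Z=0) weight 1/270
  (Y=1, W=2, X=0, U=3, Z=1) weight 1/270
  (Y=1, W=2, X=0, U=3, Z=2) weight 1/270
  (Y=1, W=2, X=0, U=3, Z=3) weight 1/270
Group by Y:
  weight(Y=0) = 1/150
  weight(Y=1) = 2/135
Total weight = 1/150 + 2/135 = 29/1350
P(Y=0 | obs) = 1/150 / 29/1350 = 9/29
P(Y=1 | obs) = 2/135 / 29/1350 = 20/29

P(Y=0) = 9/29, P(Y=1) = 20/29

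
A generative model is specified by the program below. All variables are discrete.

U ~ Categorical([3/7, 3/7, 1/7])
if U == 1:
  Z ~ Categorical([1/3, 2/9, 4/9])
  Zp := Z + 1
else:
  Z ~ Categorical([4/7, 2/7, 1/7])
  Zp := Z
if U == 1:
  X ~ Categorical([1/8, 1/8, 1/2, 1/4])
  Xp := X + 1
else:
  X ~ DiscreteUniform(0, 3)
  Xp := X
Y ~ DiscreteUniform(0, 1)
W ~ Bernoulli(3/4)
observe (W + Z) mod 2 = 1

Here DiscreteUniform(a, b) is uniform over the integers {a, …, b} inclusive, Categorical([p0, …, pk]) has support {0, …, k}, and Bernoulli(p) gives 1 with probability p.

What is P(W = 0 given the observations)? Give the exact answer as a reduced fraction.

Enumerate traces; 72 have nonzero weight after conditioning:
  (U=0, Z=0, X=0, Y=0, W=1) weight 9/392
  (U=0, Z=0, X=0, Y=1, W=1) weight 9/392
  (U=0, Z=0, X=1, Y=0, W=1) weight 9/392
  (U=0, Z=0, X=1, Y=1, W=1) weight 9/392
  (U=0, Z=0, X=2, Y=0, W=1) weight 9/392
  (U=0, Z=0, X=2, Y=1, W=1) weight 9/392
  (U=0, Z=0, X=3, Y=0, W=1) weight 9/392
  (U=0, Z=0, X=3, Y=1, W=1) weight 9/392
  (U=0, Z=1, X=0, Y=0, W=0) weight 3/784
  … 63 more
Group by W:
  weight(W=0) = 19/294
  weight(W=1) = 109/196
Total weight = 19/294 + 109/196 = 365/588
P(W=0 | obs) = 19/294 / 365/588 = 38/365
P(W=1 | obs) = 109/196 / 365/588 = 327/365

P(W = 0 | obs) = 38/365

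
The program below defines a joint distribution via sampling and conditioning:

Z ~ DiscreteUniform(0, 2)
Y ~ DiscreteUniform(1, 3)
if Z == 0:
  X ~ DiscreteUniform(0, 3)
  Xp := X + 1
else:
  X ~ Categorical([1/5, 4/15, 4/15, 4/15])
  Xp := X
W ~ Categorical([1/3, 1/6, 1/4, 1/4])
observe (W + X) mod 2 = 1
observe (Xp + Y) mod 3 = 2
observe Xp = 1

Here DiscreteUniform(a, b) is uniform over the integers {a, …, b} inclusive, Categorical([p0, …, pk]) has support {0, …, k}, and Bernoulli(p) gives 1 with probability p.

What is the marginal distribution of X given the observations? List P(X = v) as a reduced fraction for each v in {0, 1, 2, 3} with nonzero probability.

P(X=0) = 75/299, P(X=1) = 224/299

Enumerate traces; 6 have nonzero weight after conditioning:
  (Z=0, Y=1, X=0, W=1) weight 1/216
  (Z=0, Y=1, X=0, W=3) weight 1/144
  (Z=1, Y=1, X=1, W=0) weight 4/405
  (Z=1, Y=1, X=1, W=2) weight 1/135
  (Z=2, Y=1, X=1, W=0) weight 4/405
  (Z=2, Y=1, X=1, W=2) weight 1/135
Group by X:
  weight(X=0) = 5/432
  weight(X=1) = 14/405
Total weight = 5/432 + 14/405 = 299/6480
P(X=0 | obs) = 5/432 / 299/6480 = 75/299
P(X=1 | obs) = 14/405 / 299/6480 = 224/299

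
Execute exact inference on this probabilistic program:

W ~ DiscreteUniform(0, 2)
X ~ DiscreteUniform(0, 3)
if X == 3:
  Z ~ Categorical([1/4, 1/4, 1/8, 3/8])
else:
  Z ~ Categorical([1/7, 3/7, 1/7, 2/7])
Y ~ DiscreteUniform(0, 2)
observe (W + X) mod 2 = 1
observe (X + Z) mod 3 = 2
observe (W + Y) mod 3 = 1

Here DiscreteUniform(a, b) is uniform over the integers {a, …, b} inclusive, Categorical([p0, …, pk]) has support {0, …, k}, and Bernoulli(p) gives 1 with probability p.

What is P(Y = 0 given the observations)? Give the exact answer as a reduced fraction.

P(Y = 0 | obs) = 16/47

Enumerate traces; 7 have nonzero weight after conditioning:
  (W=0, X=1, Z=1, Y=1) weight 1/84
  (W=0, X=3, Z=2, Y=1) weight 1/288
  (W=1, X=0, Z=2, Y=0) weight 1/252
  (W=1, X=2, Z=0, Y=0) weight 1/252
  (W=1, X=2, Z=3, Y=0) weight 1/126
  (W=2, X=1, Z=1, Y=2) weight 1/84
  (W=2, X=3, Z=2, Y=2) weight 1/288
Group by Y:
  weight(Y=0) = 1/63
  weight(Y=1) = 31/2016
  weight(Y=2) = 31/2016
Total weight = 1/63 + 31/2016 + 31/2016 = 47/1008
P(Y=0 | obs) = 1/63 / 47/1008 = 16/47
P(Y=1 | obs) = 31/2016 / 47/1008 = 31/94
P(Y=2 | obs) = 31/2016 / 47/1008 = 31/94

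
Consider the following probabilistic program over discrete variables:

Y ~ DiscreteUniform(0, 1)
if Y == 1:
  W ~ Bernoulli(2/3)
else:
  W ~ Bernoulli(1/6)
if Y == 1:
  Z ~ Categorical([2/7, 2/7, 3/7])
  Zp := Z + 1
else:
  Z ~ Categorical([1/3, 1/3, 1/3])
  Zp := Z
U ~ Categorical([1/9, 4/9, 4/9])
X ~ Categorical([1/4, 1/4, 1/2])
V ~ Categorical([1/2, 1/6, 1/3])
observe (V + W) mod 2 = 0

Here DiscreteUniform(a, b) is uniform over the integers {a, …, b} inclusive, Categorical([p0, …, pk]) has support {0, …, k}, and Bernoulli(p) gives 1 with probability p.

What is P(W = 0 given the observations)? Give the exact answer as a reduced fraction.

Enumerate traces; 162 have nonzero weight after conditioning:
  (Y=0, W=0, Z=0, U=0, X=0, V=0) weight 5/2592
  (Y=0, W=0, Z=0, U=0, X=0, V=2) weight 5/3888
  (Y=0, W=0, Z=0, U=0, X=1, V=0) weight 5/2592
  (Y=0, W=0, Z=0, U=0, X=1, V=2) weight 5/3888
  (Y=0, W=0, Z=0, U=0, X=2, V=0) weight 5/1296
  (Y=0, W=0, Z=0, U=0, X=2, V=2) weight 5/1944
  (Y=0, W=0, Z=0, U=1, X=0, V=0) weight 5/648
  (Y=0, W=0, Z=0, U=1, X=0, V=2) weight 5/972
  (Y=0, W=1, Z=0, U=0, X=0, V=1) weight 1/7776
  … 153 more
Group by W:
  weight(W=0) = 35/72
  weight(W=1) = 5/72
Total weight = 35/72 + 5/72 = 5/9
P(W=0 | obs) = 35/72 / 5/9 = 7/8
P(W=1 | obs) = 5/72 / 5/9 = 1/8

P(W = 0 | obs) = 7/8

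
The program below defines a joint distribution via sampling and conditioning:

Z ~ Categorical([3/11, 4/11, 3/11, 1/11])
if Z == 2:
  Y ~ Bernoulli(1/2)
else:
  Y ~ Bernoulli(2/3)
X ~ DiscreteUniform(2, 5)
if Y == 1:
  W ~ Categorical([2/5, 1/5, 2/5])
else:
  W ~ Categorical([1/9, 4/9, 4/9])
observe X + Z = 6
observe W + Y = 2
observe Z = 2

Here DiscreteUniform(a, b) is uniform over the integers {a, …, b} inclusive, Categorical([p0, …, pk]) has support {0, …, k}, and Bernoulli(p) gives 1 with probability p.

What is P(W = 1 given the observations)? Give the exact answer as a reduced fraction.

Enumerate traces; 2 have nonzero weight after conditioning:
  (Z=2, Y=0, X=4, W=2) weight 1/66
  (Z=2, Y=1, X=4, W=1) weight 3/440
Group by W:
  weight(W=1) = 3/440
  weight(W=2) = 1/66
Total weight = 3/440 + 1/66 = 29/1320
P(W=1 | obs) = 3/440 / 29/1320 = 9/29
P(W=2 | obs) = 1/66 / 29/1320 = 20/29

P(W = 1 | obs) = 9/29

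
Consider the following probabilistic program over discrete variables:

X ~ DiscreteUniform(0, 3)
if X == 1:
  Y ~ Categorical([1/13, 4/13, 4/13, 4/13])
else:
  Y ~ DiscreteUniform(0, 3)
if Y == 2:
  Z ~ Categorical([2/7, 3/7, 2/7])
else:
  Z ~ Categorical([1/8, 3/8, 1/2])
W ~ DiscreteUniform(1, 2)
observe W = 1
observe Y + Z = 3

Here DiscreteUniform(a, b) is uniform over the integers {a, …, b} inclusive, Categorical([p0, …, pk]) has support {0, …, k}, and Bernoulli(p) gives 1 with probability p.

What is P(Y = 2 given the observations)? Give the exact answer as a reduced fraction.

P(Y = 2 | obs) = 24/59

Enumerate traces; 12 have nonzero weight after conditioning:
  (X=0, Y=1, Z=2, W=1) weight 1/64
  (X=0, Y=2, Z=1, W=1) weight 3/224
  (X=0, Y=3, Z=0, W=1) weight 1/256
  (X=1, Y=1, Z=2, W=1) weight 1/52
  (X=1, Y=2, Z=1, W=1) weight 3/182
  (X=1, Y=3, Z=0, W=1) weight 1/208
  (X=2, Y=1, Z=2, W=1) weight 1/64
  (X=2, Y=2, Z=1, W=1) weight 3/224
  … 4 more
Group by Y:
  weight(Y=1) = 55/832
  weight(Y=2) = 165/2912
  weight(Y=3) = 55/3328
Total weight = 55/832 + 165/2912 + 55/3328 = 3245/23296
P(Y=1 | obs) = 55/832 / 3245/23296 = 28/59
P(Y=2 | obs) = 165/2912 / 3245/23296 = 24/59
P(Y=3 | obs) = 55/3328 / 3245/23296 = 7/59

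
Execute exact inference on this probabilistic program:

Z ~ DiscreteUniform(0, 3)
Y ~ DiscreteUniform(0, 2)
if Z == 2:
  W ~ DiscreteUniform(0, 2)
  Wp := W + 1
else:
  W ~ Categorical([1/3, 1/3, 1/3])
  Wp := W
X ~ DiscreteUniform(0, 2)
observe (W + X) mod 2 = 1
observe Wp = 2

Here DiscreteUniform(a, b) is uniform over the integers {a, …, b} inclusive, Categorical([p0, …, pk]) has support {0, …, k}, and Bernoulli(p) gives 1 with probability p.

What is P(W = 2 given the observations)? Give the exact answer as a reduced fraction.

P(W = 2 | obs) = 3/5

Enumerate traces; 15 have nonzero weight after conditioning:
  (Z=0, Y=0, W=2, X=1) weight 1/108
  (Z=0, Y=1, W=2, X=1) weight 1/108
  (Z=0, Y=2, W=2, X=1) weight 1/108
  (Z=1, Y=0, W=2, X=1) weight 1/108
  (Z=1, Y=1, W=2, X=1) weight 1/108
  (Z=1, Y=2, W=2, X=1) weight 1/108
  (Z=2, Y=0, W=1, X=0) weight 1/108
  (Z=2, Y=0, W=1, X=2) weight 1/108
  … 7 more
Group by W:
  weight(W=1) = 1/18
  weight(W=2) = 1/12
Total weight = 1/18 + 1/12 = 5/36
P(W=1 | obs) = 1/18 / 5/36 = 2/5
P(W=2 | obs) = 1/12 / 5/36 = 3/5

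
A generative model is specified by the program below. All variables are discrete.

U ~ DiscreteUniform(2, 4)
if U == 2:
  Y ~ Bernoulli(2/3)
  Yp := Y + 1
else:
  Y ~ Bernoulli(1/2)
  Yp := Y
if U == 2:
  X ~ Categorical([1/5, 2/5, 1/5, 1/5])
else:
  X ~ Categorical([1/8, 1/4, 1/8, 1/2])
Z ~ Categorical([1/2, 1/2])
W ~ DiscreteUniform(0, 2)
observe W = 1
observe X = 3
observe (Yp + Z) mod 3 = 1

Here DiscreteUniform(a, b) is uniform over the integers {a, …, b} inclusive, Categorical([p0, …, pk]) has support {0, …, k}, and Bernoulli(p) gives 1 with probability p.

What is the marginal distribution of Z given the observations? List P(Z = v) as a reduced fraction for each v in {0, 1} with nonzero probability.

P(Z=0) = 17/32, P(Z=1) = 15/32

Enumerate traces; 5 have nonzero weight after conditioning:
  (U=2, Y=0, X=3, Z=0, W=1) weight 1/270
  (U=3, Y=0, X=3, Z=1, W=1) weight 1/72
  (U=3, Y=1, X=3, Z=0, W=1) weight 1/72
  (U=4, Y=0, X=3, Z=1, W=1) weight 1/72
  (U=4, Y=1, X=3, Z=0, W=1) weight 1/72
Group by Z:
  weight(Z=0) = 17/540
  weight(Z=1) = 1/36
Total weight = 17/540 + 1/36 = 8/135
P(Z=0 | obs) = 17/540 / 8/135 = 17/32
P(Z=1 | obs) = 1/36 / 8/135 = 15/32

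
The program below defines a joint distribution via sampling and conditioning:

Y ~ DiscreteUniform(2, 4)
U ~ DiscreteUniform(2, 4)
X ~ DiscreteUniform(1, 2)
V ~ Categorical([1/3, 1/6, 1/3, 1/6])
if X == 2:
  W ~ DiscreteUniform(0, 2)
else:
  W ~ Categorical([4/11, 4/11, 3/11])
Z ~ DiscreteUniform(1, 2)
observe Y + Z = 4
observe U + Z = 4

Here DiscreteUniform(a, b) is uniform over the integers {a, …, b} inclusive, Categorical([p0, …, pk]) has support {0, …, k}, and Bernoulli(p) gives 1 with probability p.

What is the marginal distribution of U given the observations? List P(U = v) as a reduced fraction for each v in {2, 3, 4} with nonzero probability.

Enumerate traces; 48 have nonzero weight after conditioning:
  (Y=2, U=2, X=1, V=0, W=0, Z=2) weight 1/297
  (Y=2, U=2, X=1, V=0, W=1, Z=2) weight 1/297
  (Y=2, U=2, X=1, V=0, W=2, Z=2) weight 1/396
  (Y=2, U=2, X=1, V=1, W=0, Z=2) weight 1/594
  (Y=2, U=2, X=1, V=1, W=1, Z=2) weight 1/594
  (Y=2, U=2, X=1, V=1, W=2, Z=2) weight 1/792
  (Y=2, U=2, X=1, V=2, W=0, Z=2) weight 1/297
  (Y=2, U=2, X=1, V=2, W=1, Z=2) weight 1/297
  (Y=3, U=3, X=1, V=0, W=0, Z=1) weight 1/297
  … 39 more
Group by U:
  weight(U=2) = 1/18
  weight(U=3) = 1/18
Total weight = 1/18 + 1/18 = 1/9
P(U=2 | obs) = 1/18 / 1/9 = 1/2
P(U=3 | obs) = 1/18 / 1/9 = 1/2

P(U=2) = 1/2, P(U=3) = 1/2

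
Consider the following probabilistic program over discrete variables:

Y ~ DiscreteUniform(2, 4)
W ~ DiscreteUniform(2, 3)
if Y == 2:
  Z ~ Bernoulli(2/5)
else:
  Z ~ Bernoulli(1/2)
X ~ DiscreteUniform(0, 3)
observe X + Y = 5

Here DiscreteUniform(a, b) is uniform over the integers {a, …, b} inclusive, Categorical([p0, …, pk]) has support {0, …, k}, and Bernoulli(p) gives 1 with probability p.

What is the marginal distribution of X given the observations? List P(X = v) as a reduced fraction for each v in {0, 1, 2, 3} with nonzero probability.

Enumerate traces; 12 have nonzero weight after conditioning:
  (Y=2, W=2, Z=0, X=3) weight 1/40
  (Y=2, W=2, Z=1, X=3) weight 1/60
  (Y=2, W=3, Z=0, X=3) weight 1/40
  (Y=2, W=3, Z=1, X=3) weight 1/60
  (Y=3, W=2, Z=0, X=2) weight 1/48
  (Y=3, W=2, Z=1, X=2) weight 1/48
  (Y=3, W=3, Z=0, X=2) weight 1/48
  (Y=3, W=3, Z=1, X=2) weight 1/48
  (Y=4, W=2, Z=0, X=1) weight 1/48
  … 3 more
Group by X:
  weight(X=1) = 1/12
  weight(X=2) = 1/12
  weight(X=3) = 1/12
Total weight = 1/12 + 1/12 + 1/12 = 1/4
P(X=1 | obs) = 1/12 / 1/4 = 1/3
P(X=2 | obs) = 1/12 / 1/4 = 1/3
P(X=3 | obs) = 1/12 / 1/4 = 1/3

P(X=1) = 1/3, P(X=2) = 1/3, P(X=3) = 1/3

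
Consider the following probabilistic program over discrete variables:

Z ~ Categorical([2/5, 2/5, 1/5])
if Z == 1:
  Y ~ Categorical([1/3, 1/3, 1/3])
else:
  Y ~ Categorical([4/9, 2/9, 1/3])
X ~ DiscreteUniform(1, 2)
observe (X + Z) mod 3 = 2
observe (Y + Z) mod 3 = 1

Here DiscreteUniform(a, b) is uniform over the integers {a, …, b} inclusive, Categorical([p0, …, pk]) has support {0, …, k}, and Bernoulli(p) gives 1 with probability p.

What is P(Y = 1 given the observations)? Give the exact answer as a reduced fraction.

Enumerate traces; 2 have nonzero weight after conditioning:
  (Z=0, Y=1, X=2) weight 2/45
  (Z=1, Y=0, X=1) weight 1/15
Group by Y:
  weight(Y=0) = 1/15
  weight(Y=1) = 2/45
Total weight = 1/15 + 2/45 = 1/9
P(Y=0 | obs) = 1/15 / 1/9 = 3/5
P(Y=1 | obs) = 2/45 / 1/9 = 2/5

P(Y = 1 | obs) = 2/5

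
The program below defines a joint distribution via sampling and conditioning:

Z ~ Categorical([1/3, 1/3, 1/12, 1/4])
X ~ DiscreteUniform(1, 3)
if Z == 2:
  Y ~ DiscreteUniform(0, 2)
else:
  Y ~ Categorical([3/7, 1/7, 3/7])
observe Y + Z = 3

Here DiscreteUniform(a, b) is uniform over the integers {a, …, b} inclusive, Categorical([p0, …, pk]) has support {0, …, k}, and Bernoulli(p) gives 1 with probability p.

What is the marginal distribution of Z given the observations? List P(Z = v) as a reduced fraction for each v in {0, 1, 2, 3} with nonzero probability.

P(Z=1) = 18/35, P(Z=2) = 1/10, P(Z=3) = 27/70

Enumerate traces; 9 have nonzero weight after conditioning:
  (Z=1, X=1, Y=2) weight 1/21
  (Z=1, X=2, Y=2) weight 1/21
  (Z=1, X=3, Y=2) weight 1/21
  (Z=2, X=1, Y=1) weight 1/108
  (Z=2, X=2, Y=1) weight 1/108
  (Z=2, X=3, Y=1) weight 1/108
  (Z=3, X=1, Y=0) weight 1/28
  (Z=3, X=2, Y=0) weight 1/28
  … 1 more
Group by Z:
  weight(Z=1) = 1/7
  weight(Z=2) = 1/36
  weight(Z=3) = 3/28
Total weight = 1/7 + 1/36 + 3/28 = 5/18
P(Z=1 | obs) = 1/7 / 5/18 = 18/35
P(Z=2 | obs) = 1/36 / 5/18 = 1/10
P(Z=3 | obs) = 3/28 / 5/18 = 27/70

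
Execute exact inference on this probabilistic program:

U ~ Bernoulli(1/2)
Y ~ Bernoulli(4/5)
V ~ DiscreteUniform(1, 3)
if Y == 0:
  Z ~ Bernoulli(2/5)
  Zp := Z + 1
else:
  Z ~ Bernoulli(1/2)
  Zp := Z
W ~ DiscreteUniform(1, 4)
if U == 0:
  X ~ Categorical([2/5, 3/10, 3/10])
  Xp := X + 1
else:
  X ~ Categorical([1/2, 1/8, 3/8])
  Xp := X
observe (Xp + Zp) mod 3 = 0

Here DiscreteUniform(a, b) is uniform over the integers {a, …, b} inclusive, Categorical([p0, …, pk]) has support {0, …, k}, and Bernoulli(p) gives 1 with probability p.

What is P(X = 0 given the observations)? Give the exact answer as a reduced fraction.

Enumerate traces; 96 have nonzero weight after conditioning:
  (U=0, Y=0, V=1, Z=0, W=1, X=1) weight 3/2000
  (U=0, Y=0, V=1, Z=0, W=2, X=1) weight 3/2000
  (U=0, Y=0, V=1, Z=0, W=3, X=1) weight 3/2000
  (U=0, Y=0, V=1, Z=0, W=4, X=1) weight 3/2000
  (U=0, Y=0, V=1, Z=1, W=1, X=0) weight 1/750
  (U=0, Y=0, V=1, Z=1, W=2, X=0) weight 1/750
  (U=0, Y=0, V=1, Z=1, W=3, X=0) weight 1/750
  (U=0, Y=0, V=1, Z=1, W=4, X=0) weight 1/750
  (U=0, Y=1, V=1, Z=0, W=1, X=2) weight 1/200
  … 87 more
Group by X:
  weight(X=0) = 29/250
  weight(X=1) = 83/1000
  weight(X=2) = 63/400
Total weight = 29/250 + 83/1000 + 63/400 = 713/2000
P(X=0 | obs) = 29/250 / 713/2000 = 232/713
P(X=1 | obs) = 83/1000 / 713/2000 = 166/713
P(X=2 | obs) = 63/400 / 713/2000 = 315/713

P(X = 0 | obs) = 232/713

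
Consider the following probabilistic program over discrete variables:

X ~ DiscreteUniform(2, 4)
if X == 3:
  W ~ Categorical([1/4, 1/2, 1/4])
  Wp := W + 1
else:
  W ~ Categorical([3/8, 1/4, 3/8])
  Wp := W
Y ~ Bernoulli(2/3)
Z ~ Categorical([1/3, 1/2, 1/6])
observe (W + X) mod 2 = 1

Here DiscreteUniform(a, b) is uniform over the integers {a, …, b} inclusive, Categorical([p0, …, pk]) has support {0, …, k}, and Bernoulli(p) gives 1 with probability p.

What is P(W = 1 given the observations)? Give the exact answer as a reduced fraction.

Enumerate traces; 24 have nonzero weight after conditioning:
  (X=2, W=1, Y=0, Z=0) weight 1/108
  (X=2, W=1, Y=0, Z=1) weight 1/72
  (X=2, W=1, Y=0, Z=2) weight 1/216
  (X=2, W=1, Y=1, Z=0) weight 1/54
  (X=2, W=1, Y=1, Z=1) weight 1/36
  (X=2, W=1, Y=1, Z=2) weight 1/108
  (X=3, W=0, Y=0, Z=0) weight 1/108
  (X=3, W=0, Y=0, Z=1) weight 1/72
  (X=3, W=2, Y=0, Z=0) weight 1/108
  … 15 more
Group by W:
  weight(W=0) = 1/12
  weight(W=1) = 1/6
  weight(W=2) = 1/12
Total weight = 1/12 + 1/6 + 1/12 = 1/3
P(W=0 | obs) = 1/12 / 1/3 = 1/4
P(W=1 | obs) = 1/6 / 1/3 = 1/2
P(W=2 | obs) = 1/12 / 1/3 = 1/4

P(W = 1 | obs) = 1/2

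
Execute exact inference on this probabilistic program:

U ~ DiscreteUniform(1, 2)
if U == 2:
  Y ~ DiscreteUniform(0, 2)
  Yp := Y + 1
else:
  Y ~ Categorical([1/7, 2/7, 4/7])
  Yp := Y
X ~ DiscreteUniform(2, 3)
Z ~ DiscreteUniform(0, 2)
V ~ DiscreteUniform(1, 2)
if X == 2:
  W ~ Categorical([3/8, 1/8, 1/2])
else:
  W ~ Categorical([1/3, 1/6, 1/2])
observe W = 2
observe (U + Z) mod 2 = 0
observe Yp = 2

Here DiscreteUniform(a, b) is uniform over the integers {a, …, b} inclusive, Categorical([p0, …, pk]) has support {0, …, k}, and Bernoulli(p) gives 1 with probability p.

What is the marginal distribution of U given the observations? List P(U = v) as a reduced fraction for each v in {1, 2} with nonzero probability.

Enumerate traces; 12 have nonzero weight after conditioning:
  (U=1, Y=2, X=2, Z=1, V=1, W=2) weight 1/84
  (U=1, Y=2, X=2, Z=1, V=2, W=2) weight 1/84
  (U=1, Y=2, X=3, Z=1, V=1, W=2) weight 1/84
  (U=1, Y=2, X=3, Z=1, V=2, W=2) weight 1/84
  (U=2, Y=1, X=2, Z=0, V=1, W=2) weight 1/144
  (U=2, Y=1, X=2, Z=0, V=2, W=2) weight 1/144
  (U=2, Y=1, X=2, Z=2, V=1, W=2) weight 1/144
  (U=2, Y=1, X=2, Z=2, V=2, W=2) weight 1/144
  … 4 more
Group by U:
  weight(U=1) = 1/21
  weight(U=2) = 1/18
Total weight = 1/21 + 1/18 = 13/126
P(U=1 | obs) = 1/21 / 13/126 = 6/13
P(U=2 | obs) = 1/18 / 13/126 = 7/13

P(U=1) = 6/13, P(U=2) = 7/13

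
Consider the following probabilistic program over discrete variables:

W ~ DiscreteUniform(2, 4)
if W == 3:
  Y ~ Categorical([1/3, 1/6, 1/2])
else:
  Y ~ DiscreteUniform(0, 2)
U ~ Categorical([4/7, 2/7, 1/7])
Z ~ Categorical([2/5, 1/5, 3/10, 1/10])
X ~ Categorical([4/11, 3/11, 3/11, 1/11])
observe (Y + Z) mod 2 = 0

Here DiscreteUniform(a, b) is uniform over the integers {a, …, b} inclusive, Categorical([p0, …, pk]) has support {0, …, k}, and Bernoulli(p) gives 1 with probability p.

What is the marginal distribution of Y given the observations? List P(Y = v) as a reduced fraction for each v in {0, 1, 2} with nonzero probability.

Enumerate traces; 216 have nonzero weight after conditioning:
  (W=2, Y=0, U=0, Z=0, X=0) weight 32/3465
  (W=2, Y=0, U=0, Z=0, X=1) weight 8/1155
  (W=2, Y=0, U=0, Z=0, X=2) weight 8/1155
  (W=2, Y=0, U=0, Z=0, X=3) weight 8/3465
  (W=2, Y=0, U=0, Z=2, X=0) weight 8/1155
  (W=2, Y=0, U=0, Z=2, X=1) weight 2/385
  (W=2, Y=0, U=0, Z=2, X=2) weight 2/385
  (W=2, Y=0, U=0, Z=2, X=3) weight 2/1155
  (W=2, Y=1, U=0, Z=1, X=0) weight 16/3465
  (W=2, Y=2, U=0, Z=0, X=0) weight 32/3465
  … 206 more
Group by Y:
  weight(Y=0) = 7/30
  weight(Y=1) = 1/12
  weight(Y=2) = 49/180
Total weight = 7/30 + 1/12 + 49/180 = 53/90
P(Y=0 | obs) = 7/30 / 53/90 = 21/53
P(Y=1 | obs) = 1/12 / 53/90 = 15/106
P(Y=2 | obs) = 49/180 / 53/90 = 49/106

P(Y=0) = 21/53, P(Y=1) = 15/106, P(Y=2) = 49/106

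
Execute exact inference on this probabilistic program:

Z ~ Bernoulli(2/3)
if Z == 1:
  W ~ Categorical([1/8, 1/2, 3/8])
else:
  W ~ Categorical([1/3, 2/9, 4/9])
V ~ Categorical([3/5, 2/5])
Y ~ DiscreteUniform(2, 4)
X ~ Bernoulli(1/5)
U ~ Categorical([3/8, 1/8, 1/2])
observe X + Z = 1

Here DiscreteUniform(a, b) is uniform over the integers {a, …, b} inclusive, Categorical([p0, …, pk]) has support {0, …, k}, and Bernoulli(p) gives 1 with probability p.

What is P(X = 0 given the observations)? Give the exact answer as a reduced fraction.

P(X = 0 | obs) = 8/9

Enumerate traces; 108 have nonzero weight after conditioning:
  (Z=0, W=0, V=0, Y=2, X=1, U=0) weight 1/600
  (Z=0, W=0, V=0, Y=2, X=1, U=1) weight 1/1800
  (Z=0, W=0, V=0, Y=2, X=1, U=2) weight 1/450
  (Z=0, W=0, V=0, Y=3, X=1, U=0) weight 1/600
  (Z=0, W=0, V=0, Y=3, X=1, U=1) weight 1/1800
  (Z=0, W=0, V=0, Y=3, X=1, U=2) weight 1/450
  (Z=0, W=0, V=0, Y=4, X=1, U=0) weight 1/600
  (Z=0, W=0, V=0, Y=4, X=1, U=1) weight 1/1800
  (Z=1, W=0, V=0, Y=2, X=0, U=0) weight 1/200
  … 99 more
Group by X:
  weight(X=0) = 8/15
  weight(X=1) = 1/15
Total weight = 8/15 + 1/15 = 3/5
P(X=0 | obs) = 8/15 / 3/5 = 8/9
P(X=1 | obs) = 1/15 / 3/5 = 1/9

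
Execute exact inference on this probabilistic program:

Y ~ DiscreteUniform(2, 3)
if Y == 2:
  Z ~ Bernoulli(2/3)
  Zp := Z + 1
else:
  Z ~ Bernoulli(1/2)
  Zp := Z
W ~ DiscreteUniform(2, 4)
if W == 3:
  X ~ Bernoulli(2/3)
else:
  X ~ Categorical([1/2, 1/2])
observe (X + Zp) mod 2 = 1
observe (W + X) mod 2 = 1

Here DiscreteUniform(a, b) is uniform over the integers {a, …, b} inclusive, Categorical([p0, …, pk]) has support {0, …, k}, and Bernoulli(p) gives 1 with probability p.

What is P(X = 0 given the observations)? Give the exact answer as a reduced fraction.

P(X = 0 | obs) = 5/26

Enumerate traces; 6 have nonzero weight after conditioning:
  (Y=2, Z=0, W=3, X=0) weight 1/54
  (Y=2, Z=1, W=2, X=1) weight 1/18
  (Y=2, Z=1, W=4, X=1) weight 1/18
  (Y=3, Z=0, W=2, X=1) weight 1/24
  (Y=3, Z=0, W=4, X=1) weight 1/24
  (Y=3, Z=1, W=3, X=0) weight 1/36
Group by X:
  weight(X=0) = 5/108
  weight(X=1) = 7/36
Total weight = 5/108 + 7/36 = 13/54
P(X=0 | obs) = 5/108 / 13/54 = 5/26
P(X=1 | obs) = 7/36 / 13/54 = 21/26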